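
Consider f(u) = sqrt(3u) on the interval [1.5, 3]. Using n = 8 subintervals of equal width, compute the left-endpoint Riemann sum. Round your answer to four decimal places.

3.7957

Δu = (3 − 1.5)/8 = 0.1875.
Left endpoints: 1.5, 1.6875, 1.875, 2.0625, 2.25, 2.4375, 2.625, 2.8125.
f(1.5) ≈ 2.1213, f(1.6875) ≈ 2.2500, f(1.875) ≈ 2.3717, f(2.0625) ≈ 2.4875, f(2.25) ≈ 2.5981, f(2.4375) ≈ 2.7042, f(2.625) ≈ 2.8062, f(2.8125) ≈ 2.9047.
Sum = Δu · [f(1.5) + f(1.6875) + f(1.875) + ...].
Sum ≈ 3.7957.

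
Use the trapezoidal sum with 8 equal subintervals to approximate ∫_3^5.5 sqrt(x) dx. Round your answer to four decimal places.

Δx = (5.5 − 3)/8 = 0.3125.
f(3) ≈ 1.7321, f(3.3125) ≈ 1.8200, f(3.625) ≈ 1.9039, f(3.9375) ≈ 1.9843, f(4.25) ≈ 2.0616, f(4.5625) ≈ 2.1360, f(4.875) ≈ 2.2079, f(5.1875) ≈ 2.2776, f(5.5) ≈ 2.3452.
T_8 = (Δx/2)·[f(x_0) + 2f(x_1) + ... + 2f(x_{7}) + f(x_8)].
Sum ≈ 5.1344.

5.1344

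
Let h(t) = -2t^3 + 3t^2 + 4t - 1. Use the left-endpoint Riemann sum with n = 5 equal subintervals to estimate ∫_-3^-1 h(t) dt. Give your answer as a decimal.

Δt = (-1 − (-3))/5 = 0.4.
Left endpoints: -3, -2.6, -2.2, -1.8, -1.4.
h(-3) = 68, h(-2.6) = 44.032, h(-2.2) = 26.016, h(-1.8) = 13.184, h(-1.4) = 4.768.
Sum = Δt · [h(-3) + h(-2.6) + h(-2.2) + h(-1.8) + h(-1.4)].
Sum = 62.4.

62.4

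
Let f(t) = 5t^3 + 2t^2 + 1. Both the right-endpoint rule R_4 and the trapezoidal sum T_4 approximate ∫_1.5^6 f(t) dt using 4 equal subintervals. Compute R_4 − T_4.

635.9765625

R_4 ≈ 2451.19043.
T_4 ≈ 1815.21387.
R_4 − T_4 = 635.9765625.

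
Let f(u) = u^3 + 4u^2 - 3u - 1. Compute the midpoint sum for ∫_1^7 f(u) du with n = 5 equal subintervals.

966.48

Δu = (7 − 1)/5 = 1.2.
Midpoints: 1.6, 2.8, 4, 5.2, 6.4.
f(1.6) = 8.536, f(2.8) = 43.912, f(4) = 115, f(5.2) = 232.168, f(6.4) = 405.784.
Sum = Δu · [f(1.6) + f(2.8) + f(4) + f(5.2) + f(6.4)].
Sum = 966.48.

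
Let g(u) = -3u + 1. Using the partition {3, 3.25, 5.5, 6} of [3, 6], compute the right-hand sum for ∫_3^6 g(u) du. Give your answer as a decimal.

Subinterval widths: 0.25, 2.25, 0.5.
Right endpoints: 3.25, 5.5, 6.
g(3.25) = -8.75, g(5.5) = -15.5, g(6) = -17.
Sum = Σ Δu_i · g(u_i).
Sum = -45.5625.

-45.5625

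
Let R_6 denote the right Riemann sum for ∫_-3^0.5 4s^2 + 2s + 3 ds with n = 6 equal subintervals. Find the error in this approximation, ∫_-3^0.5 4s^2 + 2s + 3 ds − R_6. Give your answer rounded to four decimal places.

Exact integral: ∫_-3^0.5 f(s) ds ≈ 37.916667.
R_6 ≈ 30.543981.
Error ≈ 37.916667 − 30.543981 ≈ 7.3727.

7.3727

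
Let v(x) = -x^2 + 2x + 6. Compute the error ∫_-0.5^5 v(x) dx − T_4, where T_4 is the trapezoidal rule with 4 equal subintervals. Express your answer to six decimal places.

Exact integral: ∫_-0.5^5 v(x) dx ≈ 16.04166667.
T_4 = 14.30859375.
Error ≈ 16.04166667 − 14.30859375 ≈ 1.733073.

1.733073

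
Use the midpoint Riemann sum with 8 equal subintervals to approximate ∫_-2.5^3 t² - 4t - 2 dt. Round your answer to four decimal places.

-2.5083

Δt = (3 − (-2.5))/8 = 0.6875.
Midpoints: -2.15625, -1.46875, -0.78125, -0.09375, 0.59375, 1.28125, 1.96875, 2.65625.
f(-2.15625) = 11545/1024, f(-1.46875) = 6177/1024, f(-0.78125) = 1777/1024, f(-0.09375) = -1655/1024, f(0.59375) = -4119/1024, f(1.28125) = -5615/1024, f(1.96875) = -6143/1024, f(2.65625) = -5703/1024.
Sum = Δt · [f(-2.15625) + f(-1.46875) + f(-0.78125) + ...].
Sum ≈ -2.5083.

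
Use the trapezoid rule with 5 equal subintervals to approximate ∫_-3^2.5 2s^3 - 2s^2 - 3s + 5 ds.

-21.6425

Δs = (2.5 − (-3))/5 = 1.1.
f(-3) = -58, f(-1.9) = -10.238, f(-0.8) = 5.096, f(0.3) = 3.974, f(1.4) = 2.368, f(2.5) = 16.25.
T_5 = (Δs/2)·[f(s_0) + 2f(s_1) + ... + 2f(s_{4}) + f(s_5)].
Sum = -21.6425.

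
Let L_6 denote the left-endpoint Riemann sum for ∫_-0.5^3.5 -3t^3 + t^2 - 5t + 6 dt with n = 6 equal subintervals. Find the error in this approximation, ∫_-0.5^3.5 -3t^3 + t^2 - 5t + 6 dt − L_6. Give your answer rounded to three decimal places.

Exact integral: ∫_-0.5^3.5 f(t) dt ≈ -104.16667.
L_6 ≈ -62.20370.
Error ≈ -104.16667 − (-62.20370) ≈ -41.963.

-41.963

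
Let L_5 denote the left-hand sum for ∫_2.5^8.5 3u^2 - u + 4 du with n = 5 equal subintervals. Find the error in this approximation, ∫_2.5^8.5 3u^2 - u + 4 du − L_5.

Exact integral: ∫_2.5^8.5 f(u) du = 589.5.
L_5 = 478.62.
Error = 589.5 − 478.62 = 110.88.

110.88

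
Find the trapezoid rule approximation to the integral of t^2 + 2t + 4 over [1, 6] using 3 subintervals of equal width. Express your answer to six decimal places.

128.981481

Δt = (6 − 1)/3 = 5/3.
f(1) = 7, f(8/3) = 148/9, f(13/3) = 283/9, f(6) = 52.
T_3 = (Δt/2)·[f(t_0) + 2f(t_1) + 2f(t_2) + f(t_3)].
Sum ≈ 128.981481.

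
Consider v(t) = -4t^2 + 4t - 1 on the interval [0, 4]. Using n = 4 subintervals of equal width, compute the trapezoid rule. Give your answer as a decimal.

-60

Δt = (4 − 0)/4 = 1.
v(0) = -1, v(1) = -1, v(2) = -9, v(3) = -25, v(4) = -49.
T_4 = (Δt/2)·[v(t_0) + 2v(t_1) + 2v(t_2) + 2v(t_3) + v(t_4)].
Sum = -60.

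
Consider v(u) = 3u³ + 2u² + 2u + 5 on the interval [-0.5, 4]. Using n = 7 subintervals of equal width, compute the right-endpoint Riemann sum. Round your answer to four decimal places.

Δu = (4 − (-0.5))/7 = 9/14.
Right endpoints: 1/7, 11/14, 10/7, 29/14, 19/7, 47/14, 4.
v(1/7) = 1830/343, v(11/14) = 25413/2744, v(10/7) = 7095/343, v(29/14) = 121803/2744, v(19/7) = 29208/343, v(47/14) = 405465/2744, v(4) = 237.
Sum = Δu · [v(1/7) + v(11/14) + v(10/7) + ...].
Sum ≈ 353.3074.

353.3074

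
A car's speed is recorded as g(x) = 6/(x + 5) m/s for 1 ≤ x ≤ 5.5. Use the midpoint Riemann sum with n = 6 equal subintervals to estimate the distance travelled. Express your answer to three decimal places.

3.355

Δx = (5.5 − 1)/6 = 0.75.
Midpoints: 1.375, 2.125, 2.875, 3.625, 4.375, 5.125.
g(1.375) = 16/17, g(2.125) = 16/19, g(2.875) = 16/21, g(3.625) = 16/23, g(4.375) = 0.64, g(5.125) = 16/27.
Sum = Δx · [g(1.375) + g(2.125) + g(2.875) + ...].
Sum ≈ 3.355.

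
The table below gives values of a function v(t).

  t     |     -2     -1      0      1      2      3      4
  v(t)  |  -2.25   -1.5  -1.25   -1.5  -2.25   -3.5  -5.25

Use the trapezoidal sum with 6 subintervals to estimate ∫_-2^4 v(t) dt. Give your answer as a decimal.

Δt = 1.
T_6 = (1/2)·[(-2.25) + 2·(-1.5) + 2·(-1.25) + 2·(-1.5) + 2·(-2.25) + 2·(-3.5) + (-5.25)] = -13.75.

-13.75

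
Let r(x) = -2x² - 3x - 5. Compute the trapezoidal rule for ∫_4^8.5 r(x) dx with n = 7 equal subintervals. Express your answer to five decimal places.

Δx = (8.5 − 4)/7 = 9/14.
r(4) = -49, r(65/14) = -3040/49, r(37/7) = -3760/49, r(83/14) = -4561/49, r(46/7) = -5443/49, r(101/14) = -6406/49, r(55/7) = -7450/49, r(8.5) = -175.
T_7 = (Δx/2)·[r(x_0) + 2r(x_1) + ... + 2r(x_{6}) + r(x_7)].
Sum ≈ -474.24490.

-474.24490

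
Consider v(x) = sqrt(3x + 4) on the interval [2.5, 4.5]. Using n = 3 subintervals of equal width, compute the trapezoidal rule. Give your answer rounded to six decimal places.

7.598981

Δx = (4.5 − 2.5)/3 = 2/3.
v(2.5) ≈ 3.391165, v(19/6) ≈ 3.674235, v(23/6) ≈ 3.937004, v(4.5) ≈ 4.183300.
T_3 = (Δx/2)·[v(x_0) + 2v(x_1) + 2v(x_2) + v(x_3)].
Sum ≈ 7.598981.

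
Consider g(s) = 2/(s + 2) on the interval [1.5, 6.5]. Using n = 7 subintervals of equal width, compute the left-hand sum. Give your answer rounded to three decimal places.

Δs = (6.5 − 1.5)/7 = 5/7.
Left endpoints: 1.5, 31/14, 41/14, 51/14, 61/14, 71/14, 81/14.
g(1.5) = 4/7, g(31/14) = 28/59, g(41/14) = 28/69, g(51/14) = 28/79, g(61/14) = 28/89, g(71/14) = 28/99, g(81/14) = 28/109.
Sum = Δs · [g(1.5) + g(31/14) + g(41/14) + ...].
Sum ≈ 1.900.

1.900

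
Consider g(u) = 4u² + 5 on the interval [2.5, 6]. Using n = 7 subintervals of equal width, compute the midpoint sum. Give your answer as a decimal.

Δu = (6 − 2.5)/7 = 0.5.
Midpoints: 2.75, 3.25, 3.75, 4.25, 4.75, 5.25, 5.75.
g(2.75) = 35.25, g(3.25) = 47.25, g(3.75) = 61.25, g(4.25) = 77.25, g(4.75) = 95.25, g(5.25) = 115.25, g(5.75) = 137.25.
Sum = Δu · [g(2.75) + g(3.25) + g(3.75) + ...].
Sum = 284.375.

284.375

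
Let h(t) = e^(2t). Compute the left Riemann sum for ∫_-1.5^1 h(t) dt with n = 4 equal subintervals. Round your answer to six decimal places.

1.841932

Δt = (1 − (-1.5))/4 = 0.625.
Left endpoints: -1.5, -0.875, -0.25, 0.375.
h(-1.5) ≈ 0.049787, h(-0.875) ≈ 0.173774, h(-0.25) ≈ 0.606531, h(0.375) ≈ 2.117000.
Sum = Δt · [h(-1.5) + h(-0.875) + h(-0.25) + h(0.375)].
Sum ≈ 1.841932.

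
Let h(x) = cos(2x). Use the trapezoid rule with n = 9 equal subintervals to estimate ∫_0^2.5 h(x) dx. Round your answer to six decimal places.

Δx = (2.5 − 0)/9 = 5/18.
h(0) ≈ 1.000000, h(5/18) ≈ 0.849608, h(5/9) ≈ 0.443666, h(5/6) ≈ -0.095724, h(10/9) ≈ -0.606321, h(25/18) ≈ -0.934546, h(5/3) ≈ -0.981674, h(35/18) ≈ -0.733529, h(20/9) ≈ -0.264750, h(2.5) ≈ 0.283662.
T_9 = (Δx/2)·[h(x_0) + 2h(x_1) + ... + 2h(x_{8}) + h(x_9)].
Sum ≈ -0.467066.

-0.467066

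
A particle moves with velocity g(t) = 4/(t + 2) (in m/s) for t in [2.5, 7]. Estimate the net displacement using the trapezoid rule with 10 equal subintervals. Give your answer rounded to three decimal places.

Δt = (7 − 2.5)/10 = 0.45.
g(2.5) = 8/9, g(2.95) = 80/99, g(3.4) = 20/27, g(3.85) = 80/117, g(4.3) = 40/63, g(4.75) = 16/27, g(5.2) = 5/9, g(5.65) = 80/153, g(6.1) = 40/81, g(6.55) = 80/171, g(7) = 4/9.
T_10 = (Δt/2)·[g(t_0) + 2g(t_1) + ... + 2g(t_{9}) + g(t_10)].
Sum ≈ 2.775.

2.775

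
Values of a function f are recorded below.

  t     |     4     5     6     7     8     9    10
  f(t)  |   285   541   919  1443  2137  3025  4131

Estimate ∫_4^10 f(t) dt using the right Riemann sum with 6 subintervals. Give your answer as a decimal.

Δt = 1.
Sum = 1·[541 + 919 + 1443 + 2137 + 3025 + 4131] = 12196.

12196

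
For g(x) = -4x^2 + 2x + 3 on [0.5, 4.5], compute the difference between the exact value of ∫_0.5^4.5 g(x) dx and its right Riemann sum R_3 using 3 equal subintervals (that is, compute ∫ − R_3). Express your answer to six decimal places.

Exact integral: ∫_0.5^4.5 g(x) dx ≈ -89.33333333.
R_3 ≈ -142.07407407.
Error ≈ -89.33333333 − (-142.07407407) ≈ 52.740741.

52.740741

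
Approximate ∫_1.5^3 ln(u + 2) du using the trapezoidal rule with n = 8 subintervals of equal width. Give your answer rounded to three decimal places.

Δu = (3 − 1.5)/8 = 0.1875.
f(1.5) ≈ 1.253, f(1.6875) ≈ 1.305, f(1.875) ≈ 1.355, f(2.0625) ≈ 1.402, f(2.25) ≈ 1.447, f(2.4375) ≈ 1.490, f(2.625) ≈ 1.531, f(2.8125) ≈ 1.571, f(3) ≈ 1.609.
T_8 = (Δu/2)·[f(u_0) + 2f(u_1) + ... + 2f(u_{7}) + f(u_8)].
Sum ≈ 2.162.

2.162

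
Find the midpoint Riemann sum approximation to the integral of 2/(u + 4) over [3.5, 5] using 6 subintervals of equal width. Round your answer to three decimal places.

0.365

Δu = (5 − 3.5)/6 = 0.25.
Midpoints: 3.625, 3.875, 4.125, 4.375, 4.625, 4.875.
f(3.625) = 16/61, f(3.875) = 16/63, f(4.125) = 16/65, f(4.375) = 16/67, f(4.625) = 16/69, f(4.875) = 16/71.
Sum = Δu · [f(3.625) + f(3.875) + f(4.125) + ...].
Sum ≈ 0.365.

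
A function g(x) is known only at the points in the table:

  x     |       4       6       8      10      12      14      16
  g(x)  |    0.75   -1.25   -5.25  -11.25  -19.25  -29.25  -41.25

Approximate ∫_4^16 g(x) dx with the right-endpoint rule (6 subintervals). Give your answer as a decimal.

-215

Δx = 2.
Sum = 2·[(-1.25) + (-5.25) + (-11.25) + (-19.25) + (-29.25) + (-41.25)] = -215.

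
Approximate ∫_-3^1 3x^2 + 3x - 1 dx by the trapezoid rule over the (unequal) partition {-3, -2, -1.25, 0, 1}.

Subinterval widths: 1, 0.75, 1.25, 1.
f(-3) = 17, f(-2) = 5, f(-1.25) = -0.0625, f(0) = -1, f(1) = 5.
On each subinterval the trapezoid contributes (Δx_i/2)·[f(x_{i-1}) + f(x_i)].
Sum = 14.1875.

14.1875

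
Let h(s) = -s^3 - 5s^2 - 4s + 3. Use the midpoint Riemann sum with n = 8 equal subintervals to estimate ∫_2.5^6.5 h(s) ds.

Δs = (6.5 − 2.5)/8 = 0.5.
Midpoints: 2.75, 3.25, 3.75, 4.25, 4.75, 5.25, 5.75, 6.25.
h(2.75) = -66.609375, h(3.25) = -97.140625, h(3.75) = -135.046875, h(4.25) = -181.078125, h(4.75) = -235.984375, h(5.25) = -300.515625, h(5.75) = -375.421875, h(6.25) = -461.453125.
Sum = Δs · [h(2.75) + h(3.25) + h(3.75) + ...].
Sum = -926.625.

-926.625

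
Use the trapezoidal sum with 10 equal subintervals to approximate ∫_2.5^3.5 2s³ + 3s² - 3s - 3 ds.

Δs = (3.5 − 2.5)/10 = 0.1.
f(2.5) = 39.5, f(2.6) = 44.632, f(2.7) = 50.136, f(2.8) = 56.024, f(2.9) = 62.308, f(3) = 69, f(3.1) = 76.112, f(3.2) = 83.656, f(3.3) = 91.644, f(3.4) = 100.088, f(3.5) = 109.
T_10 = (Δs/2)·[f(s_0) + 2f(s_1) + ... + 2f(s_{9}) + f(s_10)].
Sum = 70.785.

70.785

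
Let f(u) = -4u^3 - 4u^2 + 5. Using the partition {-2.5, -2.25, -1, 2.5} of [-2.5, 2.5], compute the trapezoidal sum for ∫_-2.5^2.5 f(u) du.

-104.453125

Subinterval widths: 0.25, 1.25, 3.5.
f(-2.5) = 42.5, f(-2.25) = 30.3125, f(-1) = 5, f(2.5) = -82.5.
On each subinterval the trapezoid contributes (Δu_i/2)·[f(u_{i-1}) + f(u_i)].
Sum = -104.453125.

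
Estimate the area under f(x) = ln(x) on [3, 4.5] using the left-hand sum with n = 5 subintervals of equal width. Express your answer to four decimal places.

Δx = (4.5 − 3)/5 = 0.3.
Left endpoints: 3, 3.3, 3.6, 3.9, 4.2.
f(3) ≈ 1.0986, f(3.3) ≈ 1.1939, f(3.6) ≈ 1.2809, f(3.9) ≈ 1.3610, f(4.2) ≈ 1.4351.
Sum = Δx · [f(3) + f(3.3) + f(3.6) + f(3.9) + f(4.2)].
Sum ≈ 1.9109.

1.9109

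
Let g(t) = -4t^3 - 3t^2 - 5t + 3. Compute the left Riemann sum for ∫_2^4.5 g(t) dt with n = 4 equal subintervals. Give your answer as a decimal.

-394.1015625

Δt = (4.5 − 2)/4 = 0.625.
Left endpoints: 2, 2.625, 3.25, 3.875.
g(2) = -51, g(2.625) = -103.1484375, g(3.25) = -182.25, g(3.875) = -294.1640625.
Sum = Δt · [g(2) + g(2.625) + g(3.25) + g(3.875)].
Sum = -394.1015625.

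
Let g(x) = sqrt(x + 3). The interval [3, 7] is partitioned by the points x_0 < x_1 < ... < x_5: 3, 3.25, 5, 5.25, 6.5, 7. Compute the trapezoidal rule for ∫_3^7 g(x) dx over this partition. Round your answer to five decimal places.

11.27632

Subinterval widths: 0.25, 1.75, 0.25, 1.25, 0.5.
g(3) ≈ 2.44949, g(3.25) ≈ 2.50000, g(5) ≈ 2.82843, g(5.25) ≈ 2.87228, g(6.5) ≈ 3.08221, g(7) ≈ 3.16228.
On each subinterval the trapezoid contributes (Δx_i/2)·[g(x_{i-1}) + g(x_i)].
Sum ≈ 11.27632.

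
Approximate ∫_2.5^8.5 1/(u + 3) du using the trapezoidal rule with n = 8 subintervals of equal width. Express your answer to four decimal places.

Δu = (8.5 − 2.5)/8 = 0.75.
f(2.5) = 2/11, f(3.25) = 0.16, f(4) = 1/7, f(4.75) = 4/31, f(5.5) = 2/17, f(6.25) = 4/37, f(7) = 0.1, f(7.75) = 4/43, f(8.5) = 2/23.
T_8 = (Δu/2)·[f(u_0) + 2f(u_1) + ... + 2f(u_{7}) + f(u_8)].
Sum ≈ 0.7388.

0.7388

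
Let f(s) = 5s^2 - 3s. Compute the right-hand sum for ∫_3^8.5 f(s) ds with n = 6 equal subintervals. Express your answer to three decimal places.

Δs = (8.5 − 3)/6 = 11/12.
Right endpoints: 47/12, 29/6, 5.75, 20/3, 91/12, 8.5.
f(47/12) = 9353/144, f(29/6) = 3683/36, f(5.75) = 148.0625, f(20/3) = 1820/9, f(91/12) = 38129/144, f(8.5) = 335.75.
Sum = Δs · [f(47/12) + f(29/6) + f(5.75) + ...].
Sum ≈ 1024.903.

1024.903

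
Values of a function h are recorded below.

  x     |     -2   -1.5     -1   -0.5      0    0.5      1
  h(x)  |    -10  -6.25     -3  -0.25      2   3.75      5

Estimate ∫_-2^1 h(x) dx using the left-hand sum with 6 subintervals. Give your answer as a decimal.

-6.875

Δx = 0.5.
Sum = 0.5·[(-10) + (-6.25) + (-3) + (-0.25) + 2 + 3.75] = -6.875.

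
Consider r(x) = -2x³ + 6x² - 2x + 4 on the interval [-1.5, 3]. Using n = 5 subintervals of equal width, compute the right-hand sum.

Δx = (3 − (-1.5))/5 = 0.9.
Right endpoints: -0.6, 0.3, 1.2, 2.1, 3.
r(-0.6) = 7.792, r(0.3) = 3.886, r(1.2) = 6.784, r(2.1) = 7.738, r(3) = -2.
Sum = Δx · [r(-0.6) + r(0.3) + r(1.2) + r(2.1) + r(3)].
Sum = 21.78.

21.78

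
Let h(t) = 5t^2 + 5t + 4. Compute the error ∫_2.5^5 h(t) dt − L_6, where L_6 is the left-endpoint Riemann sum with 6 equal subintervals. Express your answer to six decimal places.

Exact integral: ∫_2.5^5 h(t) dt ≈ 239.16666667.
L_6 ≈ 217.39293981.
Error ≈ 239.16666667 − 217.39293981 ≈ 21.773727.

21.773727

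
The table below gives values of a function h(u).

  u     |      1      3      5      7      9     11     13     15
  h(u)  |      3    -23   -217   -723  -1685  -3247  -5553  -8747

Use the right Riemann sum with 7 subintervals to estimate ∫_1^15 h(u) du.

-40390

Δu = 2.
Sum = 2·[(-23) + (-217) + (-723) + (-1685) + (-3247) + (-5553) + (-8747)] = -40390.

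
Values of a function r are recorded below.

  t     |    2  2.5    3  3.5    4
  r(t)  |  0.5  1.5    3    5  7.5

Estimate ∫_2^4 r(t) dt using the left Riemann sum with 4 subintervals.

Δt = 0.5.
Sum = 0.5·[0.5 + 1.5 + 3 + 5] = 5.

5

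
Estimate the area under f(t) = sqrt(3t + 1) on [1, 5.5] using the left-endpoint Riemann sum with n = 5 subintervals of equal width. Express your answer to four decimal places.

Δt = (5.5 − 1)/5 = 0.9.
Left endpoints: 1, 1.9, 2.8, 3.7, 4.6.
f(1) ≈ 2.0000, f(1.9) ≈ 2.5884, f(2.8) ≈ 3.0659, f(3.7) ≈ 3.4785, f(4.6) ≈ 3.8471.
Sum = Δt · [f(1) + f(1.9) + f(2.8) + f(3.7) + f(4.6)].
Sum ≈ 13.4820.

13.4820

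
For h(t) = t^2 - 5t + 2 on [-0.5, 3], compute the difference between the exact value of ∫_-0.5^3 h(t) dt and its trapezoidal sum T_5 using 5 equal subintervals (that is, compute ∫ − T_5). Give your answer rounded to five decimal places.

Exact integral: ∫_-0.5^3 h(t) dt ≈ -5.8333333.
T_5 = -5.5475.
Error ≈ -5.8333333 − (-5.5475) ≈ -0.28583.

-0.28583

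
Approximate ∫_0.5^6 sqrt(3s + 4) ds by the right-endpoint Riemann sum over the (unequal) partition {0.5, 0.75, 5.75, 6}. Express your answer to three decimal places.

24.846

Subinterval widths: 0.25, 5, 0.25.
Right endpoints: 0.75, 5.75, 6.
f(0.75) ≈ 2.500, f(5.75) ≈ 4.610, f(6) ≈ 4.690.
Sum = Σ Δs_i · f(s_i).
Sum ≈ 24.846.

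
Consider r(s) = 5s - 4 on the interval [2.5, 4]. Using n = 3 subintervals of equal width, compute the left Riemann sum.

Δs = (4 − 2.5)/3 = 0.5.
Left endpoints: 2.5, 3, 3.5.
r(2.5) = 8.5, r(3) = 11, r(3.5) = 13.5.
Sum = Δs · [r(2.5) + r(3) + r(3.5)].
Sum = 16.5.

16.5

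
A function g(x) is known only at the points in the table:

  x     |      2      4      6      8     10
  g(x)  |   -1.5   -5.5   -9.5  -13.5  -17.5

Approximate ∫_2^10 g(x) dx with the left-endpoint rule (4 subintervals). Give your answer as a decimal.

-60

Δx = 2.
Sum = 2·[(-1.5) + (-5.5) + (-9.5) + (-13.5)] = -60.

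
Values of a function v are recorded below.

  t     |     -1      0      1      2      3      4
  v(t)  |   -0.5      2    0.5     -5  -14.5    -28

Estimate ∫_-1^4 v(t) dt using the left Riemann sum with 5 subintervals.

-17.5

Δt = 1.
Sum = 1·[(-0.5) + 2 + 0.5 + (-5) + (-14.5)] = -17.5.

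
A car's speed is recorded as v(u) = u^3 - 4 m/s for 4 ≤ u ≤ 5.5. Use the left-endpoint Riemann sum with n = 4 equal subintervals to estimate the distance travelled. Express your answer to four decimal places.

Δu = (5.5 − 4)/4 = 0.375.
Left endpoints: 4, 4.375, 4.75, 5.125.
v(4) = 60, v(4.375) = 40827/512, v(4.75) = 103.171875, v(5.125) = 66873/512.
Sum = Δu · [v(4) + v(4.375) + v(4.75) + v(5.125)].
Sum ≈ 140.0713.

140.0713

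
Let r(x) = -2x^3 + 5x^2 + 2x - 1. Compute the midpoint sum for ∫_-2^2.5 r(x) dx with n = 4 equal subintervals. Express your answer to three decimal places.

Δx = (2.5 − (-2))/4 = 1.125.
Midpoints: -1.4375, -0.3125, 0.8125, 1.9375.
r(-1.4375) = 25391/2048, r(-0.3125) = -2203/2048, r(0.8125) = 5843/2048, r(1.9375) = 14537/2048.
Sum = Δx · [r(-1.4375) + r(-0.3125) + r(0.8125) + r(1.9375)].
Sum ≈ 23.933.

23.933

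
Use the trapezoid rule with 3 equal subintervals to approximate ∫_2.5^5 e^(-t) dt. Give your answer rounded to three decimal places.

Δt = (5 − 2.5)/3 = 5/6.
f(2.5) ≈ 0.082, f(10/3) ≈ 0.036, f(25/6) ≈ 0.016, f(5) ≈ 0.007.
T_3 = (Δt/2)·[f(t_0) + 2f(t_1) + 2f(t_2) + f(t_3)].
Sum ≈ 0.080.

0.080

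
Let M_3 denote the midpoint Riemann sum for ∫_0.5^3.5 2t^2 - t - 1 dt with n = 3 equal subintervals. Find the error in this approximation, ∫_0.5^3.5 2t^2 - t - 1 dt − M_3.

0.5

Exact integral: ∫_0.5^3.5 f(t) dt = 19.5.
M_3 = 19.
Error = 19.5 − 19 = 0.5.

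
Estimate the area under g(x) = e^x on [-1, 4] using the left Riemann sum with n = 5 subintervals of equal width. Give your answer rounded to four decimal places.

Δx = (4 − (-1))/5 = 1.
Left endpoints: -1, 0, 1, 2, 3.
g(-1) ≈ 0.3679, g(0) ≈ 1.0000, g(1) ≈ 2.7183, g(2) ≈ 7.3891, g(3) ≈ 20.0855.
Sum = Δx · [g(-1) + g(0) + g(1) + g(2) + g(3)].
Sum ≈ 31.5608.

31.5608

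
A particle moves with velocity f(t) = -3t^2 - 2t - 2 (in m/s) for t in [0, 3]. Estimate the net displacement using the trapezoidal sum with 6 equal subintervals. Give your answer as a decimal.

Δt = (3 − 0)/6 = 0.5.
f(0) = -2, f(0.5) = -3.75, f(1) = -7, f(1.5) = -11.75, f(2) = -18, f(2.5) = -25.75, f(3) = -35.
T_6 = (Δt/2)·[f(t_0) + 2f(t_1) + ... + 2f(t_{5}) + f(t_6)].
Sum = -42.375.

-42.375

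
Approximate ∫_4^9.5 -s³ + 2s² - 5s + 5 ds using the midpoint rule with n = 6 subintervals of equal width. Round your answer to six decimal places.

Δs = (9.5 − 4)/6 = 11/12.
Midpoints: 107/24, 5.375, 151/24, 173/24, 8.125, 217/24.
f(107/24) = -914531/13824, f(5.375) = -61123/512, f(151/24) = -2714263/13824, f(173/24) = -4170245/13824, f(8.125) = -225265/512, f(217/24) = -8513881/13824.
Sum = Δs · [f(107/24) + f(5.375) + f(151/24) + ...].
Sum ≈ -1594.445385.

-1594.445385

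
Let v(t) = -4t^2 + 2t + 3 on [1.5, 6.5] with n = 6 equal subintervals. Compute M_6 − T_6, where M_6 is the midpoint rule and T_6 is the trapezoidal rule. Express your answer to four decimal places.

M_6 ≈ -305.509259.
T_6 ≈ -308.981481.
M_6 − T_6 ≈ 3.4722.

3.4722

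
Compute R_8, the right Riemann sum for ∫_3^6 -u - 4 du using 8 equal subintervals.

Δu = (6 − 3)/8 = 0.375.
Right endpoints: 3.375, 3.75, 4.125, 4.5, 4.875, 5.25, 5.625, 6.
f(3.375) = -7.375, f(3.75) = -7.75, f(4.125) = -8.125, f(4.5) = -8.5, f(4.875) = -8.875, f(5.25) = -9.25, f(5.625) = -9.625, f(6) = -10.
Sum = Δu · [f(3.375) + f(3.75) + f(4.125) + ...].
Sum = -26.0625.

-26.0625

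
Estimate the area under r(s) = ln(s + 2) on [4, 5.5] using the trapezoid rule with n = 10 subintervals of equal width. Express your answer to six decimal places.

2.861153

Δs = (5.5 − 4)/10 = 0.15.
r(4) ≈ 1.791759, r(4.15) ≈ 1.816452, r(4.3) ≈ 1.840550, r(4.45) ≈ 1.864080, r(4.6) ≈ 1.887070, r(4.75) ≈ 1.909543, r(4.9) ≈ 1.931521, r(5.05) ≈ 1.953028, r(5.2) ≈ 1.974081, r(5.35) ≈ 1.994700, r(5.5) ≈ 2.014903.
T_10 = (Δs/2)·[r(s_0) + 2r(s_1) + ... + 2r(s_{9}) + r(s_10)].
Sum ≈ 2.861153.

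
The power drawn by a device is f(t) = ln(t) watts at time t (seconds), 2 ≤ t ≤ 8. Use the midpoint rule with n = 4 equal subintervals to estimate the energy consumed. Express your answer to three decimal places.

9.283

Δt = (8 − 2)/4 = 1.5.
Midpoints: 2.75, 4.25, 5.75, 7.25.
f(2.75) ≈ 1.012, f(4.25) ≈ 1.447, f(5.75) ≈ 1.749, f(7.25) ≈ 1.981.
Sum = Δt · [f(2.75) + f(4.25) + f(5.75) + f(7.25)].
Sum ≈ 9.283.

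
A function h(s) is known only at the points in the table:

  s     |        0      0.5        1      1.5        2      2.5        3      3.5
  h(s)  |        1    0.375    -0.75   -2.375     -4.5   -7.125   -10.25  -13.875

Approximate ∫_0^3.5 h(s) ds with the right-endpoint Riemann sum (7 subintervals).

-19.25

Δs = 0.5.
Sum = 0.5·[0.375 + (-0.75) + (-2.375) + (-4.5) + (-7.125) + (-10.25) + (-13.875)] = -19.25.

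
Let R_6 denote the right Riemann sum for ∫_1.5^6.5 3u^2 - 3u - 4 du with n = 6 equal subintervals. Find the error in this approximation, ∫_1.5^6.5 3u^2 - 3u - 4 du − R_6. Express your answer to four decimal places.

-45.4861

Exact integral: ∫_1.5^6.5 f(u) du = 191.25.
R_6 ≈ 236.736111.
Error ≈ 191.25 − 236.736111 ≈ -45.4861.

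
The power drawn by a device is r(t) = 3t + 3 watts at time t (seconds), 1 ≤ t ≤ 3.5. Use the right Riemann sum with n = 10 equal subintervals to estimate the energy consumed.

Δt = (3.5 − 1)/10 = 0.25.
Right endpoints: 1.25, 1.5, 1.75, 2, 2.25, 2.5, 2.75, 3, 3.25, 3.5.
r(1.25) = 6.75, r(1.5) = 7.5, r(1.75) = 8.25, r(2) = 9, r(2.25) = 9.75, r(2.5) = 10.5, r(2.75) = 11.25, r(3) = 12, r(3.25) = 12.75, r(3.5) = 13.5.
Sum = Δt · [r(1.25) + r(1.5) + r(1.75) + ...].
Sum = 25.3125.

25.3125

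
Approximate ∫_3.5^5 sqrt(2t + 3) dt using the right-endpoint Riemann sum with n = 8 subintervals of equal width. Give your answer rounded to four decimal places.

5.1246

Δt = (5 − 3.5)/8 = 0.1875.
Right endpoints: 3.6875, 3.875, 4.0625, 4.25, 4.4375, 4.625, 4.8125, 5.
f(3.6875) ≈ 3.2210, f(3.875) ≈ 3.2787, f(4.0625) ≈ 3.3354, f(4.25) ≈ 3.3912, f(4.4375) ≈ 3.4460, f(4.625) ≈ 3.5000, f(4.8125) ≈ 3.5532, f(5) ≈ 3.6056.
Sum = Δt · [f(3.6875) + f(3.875) + f(4.0625) + ...].
Sum ≈ 5.1246.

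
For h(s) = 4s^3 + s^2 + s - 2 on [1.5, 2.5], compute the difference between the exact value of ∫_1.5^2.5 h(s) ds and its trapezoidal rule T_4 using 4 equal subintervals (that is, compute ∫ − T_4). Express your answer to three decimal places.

Exact integral: ∫_1.5^2.5 h(s) ds ≈ 38.08333.
T_4 = 38.34375.
Error ≈ 38.08333 − 38.34375 ≈ -0.260.

-0.260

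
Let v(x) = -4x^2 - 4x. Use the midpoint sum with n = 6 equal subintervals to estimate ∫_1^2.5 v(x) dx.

Δx = (2.5 − 1)/6 = 0.25.
Midpoints: 1.125, 1.375, 1.625, 1.875, 2.125, 2.375.
v(1.125) = -9.5625, v(1.375) = -13.0625, v(1.625) = -17.0625, v(1.875) = -21.5625, v(2.125) = -26.5625, v(2.375) = -32.0625.
Sum = Δx · [v(1.125) + v(1.375) + v(1.625) + ...].
Sum = -29.96875.

-29.96875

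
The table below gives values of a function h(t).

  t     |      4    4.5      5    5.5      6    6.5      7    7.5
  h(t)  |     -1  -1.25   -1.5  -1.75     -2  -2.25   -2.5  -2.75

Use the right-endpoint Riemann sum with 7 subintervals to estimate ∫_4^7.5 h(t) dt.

-7

Δt = 0.5.
Sum = 0.5·[(-1.25) + (-1.5) + (-1.75) + (-2) + (-2.25) + (-2.5) + (-2.75)] = -7.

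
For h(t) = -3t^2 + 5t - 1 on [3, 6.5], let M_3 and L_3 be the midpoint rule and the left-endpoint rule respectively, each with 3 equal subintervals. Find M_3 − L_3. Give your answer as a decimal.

M_3 ≈ -166.8090278.
L_3 ≈ -122.4027778.
M_3 − L_3 = -44.40625.

-44.40625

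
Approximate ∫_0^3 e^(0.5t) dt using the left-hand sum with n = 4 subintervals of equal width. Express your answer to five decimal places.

5.73916

Δt = (3 − 0)/4 = 0.75.
Left endpoints: 0, 0.75, 1.5, 2.25.
f(0) ≈ 1.00000, f(0.75) ≈ 1.45499, f(1.5) ≈ 2.11700, f(2.25) ≈ 3.08022.
Sum = Δt · [f(0) + f(0.75) + f(1.5) + f(2.25)].
Sum ≈ 5.73916.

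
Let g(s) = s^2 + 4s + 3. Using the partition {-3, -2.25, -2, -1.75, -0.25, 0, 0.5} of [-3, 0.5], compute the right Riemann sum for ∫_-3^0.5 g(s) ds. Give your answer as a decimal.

Subinterval widths: 0.75, 0.25, 0.25, 1.5, 0.25, 0.5.
Right endpoints: -2.25, -2, -1.75, -0.25, 0, 0.5.
g(-2.25) = -0.9375, g(-2) = -1, g(-1.75) = -0.9375, g(-0.25) = 2.0625, g(0) = 3, g(0.5) = 5.25.
Sum = Σ Δs_i · g(s_i).
Sum = 5.28125.

5.28125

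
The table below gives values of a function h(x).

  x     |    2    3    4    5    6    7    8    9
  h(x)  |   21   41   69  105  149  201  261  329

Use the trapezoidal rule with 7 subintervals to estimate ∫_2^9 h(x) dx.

Δx = 1.
T_7 = (1/2)·[21 + 2·41 + 2·69 + 2·105 + 2·149 + 2·201 + 2·261 + 329] = 1001.

1001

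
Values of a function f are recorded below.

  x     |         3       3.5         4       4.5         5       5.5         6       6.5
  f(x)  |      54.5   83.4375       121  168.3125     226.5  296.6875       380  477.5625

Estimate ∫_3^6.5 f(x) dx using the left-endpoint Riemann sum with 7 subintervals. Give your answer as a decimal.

665.21875

Δx = 0.5.
Sum = 0.5·[54.5 + 83.4375 + 121 + 168.3125 + 226.5 + 296.6875 + 380] = 665.21875.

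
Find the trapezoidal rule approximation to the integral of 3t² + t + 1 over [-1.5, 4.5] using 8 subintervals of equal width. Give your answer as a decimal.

111.1875

Δt = (4.5 − (-1.5))/8 = 0.75.
f(-1.5) = 6.25, f(-0.75) = 1.9375, f(0) = 1, f(0.75) = 3.4375, f(1.5) = 9.25, f(2.25) = 18.4375, f(3) = 31, f(3.75) = 46.9375, f(4.5) = 66.25.
T_8 = (Δt/2)·[f(t_0) + 2f(t_1) + ... + 2f(t_{7}) + f(t_8)].
Sum = 111.1875.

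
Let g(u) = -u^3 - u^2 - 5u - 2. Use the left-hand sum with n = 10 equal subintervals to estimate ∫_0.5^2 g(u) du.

Δu = (2 − 0.5)/10 = 0.15.
Left endpoints: 0.5, 0.65, 0.8, 0.95, 1.1, 1.25, 1.4, 1.55, 1.7, 1.85.
g(0.5) = -4.875, g(0.65) = -5.947125, g(0.8) = -7.152, g(0.95) = -8.509875, g(1.1) = -10.041, g(1.25) = -11.765625, g(1.4) = -13.704, g(1.55) = -15.876375, g(1.7) = -18.303, g(1.85) = -21.004125.
Sum = Δu · [g(0.5) + g(0.65) + g(0.8) + ...].
Sum = -17.57671875.

-17.57671875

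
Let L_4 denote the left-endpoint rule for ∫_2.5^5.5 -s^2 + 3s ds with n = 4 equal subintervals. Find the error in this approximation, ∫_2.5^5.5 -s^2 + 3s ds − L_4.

Exact integral: ∫_2.5^5.5 f(s) ds = -14.25.
L_4 = -8.90625.
Error = -14.25 − (-8.90625) = -5.34375.

-5.34375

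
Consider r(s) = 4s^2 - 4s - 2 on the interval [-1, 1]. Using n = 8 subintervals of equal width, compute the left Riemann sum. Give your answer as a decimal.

Δs = (1 − (-1))/8 = 0.25.
Left endpoints: -1, -0.75, -0.5, -0.25, 0, 0.25, 0.5, 0.75.
r(-1) = 6, r(-0.75) = 3.25, r(-0.5) = 1, r(-0.25) = -0.75, r(0) = -2, r(0.25) = -2.75, r(0.5) = -3, r(0.75) = -2.75.
Sum = Δs · [r(-1) + r(-0.75) + r(-0.5) + ...].
Sum = -0.25.

-0.25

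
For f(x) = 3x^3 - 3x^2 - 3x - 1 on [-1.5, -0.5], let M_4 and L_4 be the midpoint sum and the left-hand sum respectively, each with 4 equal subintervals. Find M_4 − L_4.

1.78125

M_4 = -4.9375.
L_4 = -6.71875.
M_4 − L_4 = 1.78125.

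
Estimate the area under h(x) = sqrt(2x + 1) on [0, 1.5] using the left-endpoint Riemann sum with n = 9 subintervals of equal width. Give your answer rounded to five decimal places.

2.24885

Δx = (1.5 − 0)/9 = 1/6.
Left endpoints: 0, 1/6, 1/3, 0.5, 2/3, 5/6, 1, 7/6, 4/3.
h(0) ≈ 1.00000, h(1/6) ≈ 1.15470, h(1/3) ≈ 1.29099, h(0.5) ≈ 1.41421, h(2/3) ≈ 1.52753, h(5/6) ≈ 1.63299, h(1) ≈ 1.73205, h(7/6) ≈ 1.82574, h(4/3) ≈ 1.91485.
Sum = Δx · [h(0) + h(1/6) + h(1/3) + ...].
Sum ≈ 2.24885.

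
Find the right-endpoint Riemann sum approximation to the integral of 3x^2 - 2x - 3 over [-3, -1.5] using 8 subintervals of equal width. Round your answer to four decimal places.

Δx = (-1.5 − (-3))/8 = 0.1875.
Right endpoints: -2.8125, -2.625, -2.4375, -2.25, -2.0625, -1.875, -1.6875, -1.5.
f(-2.8125) = 26.35546875, f(-2.625) = 22.921875, f(-2.4375) = 19.69921875, f(-2.25) = 16.6875, f(-2.0625) = 13.88671875, f(-1.875) = 11.296875, f(-1.6875) = 8.91796875, f(-1.5) = 6.75.
Sum = Δx · [f(-2.8125) + f(-2.625) + f(-2.4375) + ...].
Sum ≈ 23.7217.

23.7217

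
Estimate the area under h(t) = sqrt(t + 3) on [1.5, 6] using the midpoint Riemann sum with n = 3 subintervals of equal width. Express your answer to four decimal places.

Δt = (6 − 1.5)/3 = 1.5.
Midpoints: 2.25, 3.75, 5.25.
h(2.25) ≈ 2.2913, h(3.75) ≈ 2.5981, h(5.25) ≈ 2.8723.
Sum = Δt · [h(2.25) + h(3.75) + h(5.25)].
Sum ≈ 11.6425.

11.6425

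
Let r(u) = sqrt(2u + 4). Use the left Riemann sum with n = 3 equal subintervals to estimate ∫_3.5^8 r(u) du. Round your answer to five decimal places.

Δu = (8 − 3.5)/3 = 1.5.
Left endpoints: 3.5, 5, 6.5.
r(3.5) ≈ 3.31662, r(5) ≈ 3.74166, r(6.5) ≈ 4.12311.
Sum = Δu · [r(3.5) + r(5) + r(6.5)].
Sum ≈ 16.77208.

16.77208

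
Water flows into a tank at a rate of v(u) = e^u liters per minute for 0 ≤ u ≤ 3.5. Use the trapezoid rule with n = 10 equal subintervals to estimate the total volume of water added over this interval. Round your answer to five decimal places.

Δu = (3.5 − 0)/10 = 0.35.
v(0) ≈ 1.00000, v(0.35) ≈ 1.41907, v(0.7) ≈ 2.01375, v(1.05) ≈ 2.85765, v(1.4) ≈ 4.05520, v(1.75) ≈ 5.75460, v(2.1) ≈ 8.16617, v(2.45) ≈ 11.58835, v(2.8) ≈ 16.44465, v(3.15) ≈ 23.33606, v(3.5) ≈ 33.11545.
T_10 = (Δu/2)·[v(u_0) + 2v(u_1) + ... + 2v(u_{9}) + v(u_10)].
Sum ≈ 32.44263.

32.44263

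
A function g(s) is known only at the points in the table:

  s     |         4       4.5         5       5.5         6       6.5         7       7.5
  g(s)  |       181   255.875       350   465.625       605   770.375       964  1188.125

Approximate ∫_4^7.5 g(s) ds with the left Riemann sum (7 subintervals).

1795.9375

Δs = 0.5.
Sum = 0.5·[181 + 255.875 + 350 + 465.625 + 605 + 770.375 + 964] = 1795.9375.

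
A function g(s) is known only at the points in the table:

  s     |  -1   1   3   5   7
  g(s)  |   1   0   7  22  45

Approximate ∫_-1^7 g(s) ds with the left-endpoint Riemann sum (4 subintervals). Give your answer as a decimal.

60

Δs = 2.
Sum = 2·[1 + 0 + 7 + 22] = 60.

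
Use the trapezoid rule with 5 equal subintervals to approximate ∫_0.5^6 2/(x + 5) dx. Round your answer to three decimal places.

1.391

Δx = (6 − 0.5)/5 = 1.1.
f(0.5) = 4/11, f(1.6) = 10/33, f(2.7) = 20/77, f(3.8) = 5/22, f(4.9) = 20/99, f(6) = 2/11.
T_5 = (Δx/2)·[f(x_0) + 2f(x_1) + ... + 2f(x_{4}) + f(x_5)].
Sum ≈ 1.391.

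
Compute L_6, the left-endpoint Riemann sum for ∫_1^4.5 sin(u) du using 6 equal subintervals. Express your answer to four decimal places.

1.2602

Δu = (4.5 − 1)/6 = 7/12.
Left endpoints: 1, 19/12, 13/6, 2.75, 10/3, 47/12.
f(1) ≈ 0.8415, f(19/12) ≈ 0.9999, f(13/6) ≈ 0.8277, f(2.75) ≈ 0.3817, f(10/3) ≈ -0.1906, f(47/12) ≈ -0.6998.
Sum = Δu · [f(1) + f(19/12) + f(13/6) + ...].
Sum ≈ 1.2602.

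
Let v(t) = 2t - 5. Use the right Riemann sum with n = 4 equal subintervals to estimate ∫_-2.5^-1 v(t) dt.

Δt = (-1 − (-2.5))/4 = 0.375.
Right endpoints: -2.125, -1.75, -1.375, -1.
v(-2.125) = -9.25, v(-1.75) = -8.5, v(-1.375) = -7.75, v(-1) = -7.
Sum = Δt · [v(-2.125) + v(-1.75) + v(-1.375) + v(-1)].
Sum = -12.1875.

-12.1875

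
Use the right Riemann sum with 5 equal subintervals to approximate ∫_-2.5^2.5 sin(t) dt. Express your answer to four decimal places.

Δt = (2.5 − (-2.5))/5 = 1.
Right endpoints: -1.5, -0.5, 0.5, 1.5, 2.5.
f(-1.5) ≈ -0.9975, f(-0.5) ≈ -0.4794, f(0.5) ≈ 0.4794, f(1.5) ≈ 0.9975, f(2.5) ≈ 0.5985.
Sum = Δt · [f(-1.5) + f(-0.5) + f(0.5) + f(1.5) + f(2.5)].
Sum ≈ 0.5985.

0.5985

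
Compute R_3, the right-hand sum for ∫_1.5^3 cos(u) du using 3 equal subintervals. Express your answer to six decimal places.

-1.103641

Δu = (3 − 1.5)/3 = 0.5.
Right endpoints: 2, 2.5, 3.
f(2) ≈ -0.416147, f(2.5) ≈ -0.801144, f(3) ≈ -0.989992.
Sum = Δu · [f(2) + f(2.5) + f(3)].
Sum ≈ -1.103641.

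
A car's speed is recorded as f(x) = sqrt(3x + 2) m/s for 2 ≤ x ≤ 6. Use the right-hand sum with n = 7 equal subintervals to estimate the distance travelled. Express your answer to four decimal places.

15.3122

Δx = (6 − 2)/7 = 4/7.
Right endpoints: 18/7, 22/7, 26/7, 30/7, 34/7, 38/7, 6.
f(18/7) ≈ 3.1168, f(22/7) ≈ 3.3806, f(26/7) ≈ 3.6253, f(30/7) ≈ 3.8545, f(34/7) ≈ 4.0708, f(38/7) ≈ 4.2762, f(6) ≈ 4.4721.
Sum = Δx · [f(18/7) + f(22/7) + f(26/7) + ...].
Sum ≈ 15.3122.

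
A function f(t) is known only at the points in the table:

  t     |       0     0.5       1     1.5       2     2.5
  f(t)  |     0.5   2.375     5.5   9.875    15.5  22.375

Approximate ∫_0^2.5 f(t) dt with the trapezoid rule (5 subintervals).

22.34375

Δt = 0.5.
T_5 = (0.5/2)·[0.5 + 2·2.375 + 2·5.5 + 2·9.875 + 2·15.5 + 22.375] = 22.34375.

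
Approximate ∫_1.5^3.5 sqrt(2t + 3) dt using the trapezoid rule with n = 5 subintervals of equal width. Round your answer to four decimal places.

5.6407

Δt = (3.5 − 1.5)/5 = 0.4.
f(1.5) ≈ 2.4495, f(1.9) ≈ 2.6077, f(2.3) ≈ 2.7568, f(2.7) ≈ 2.8983, f(3.1) ≈ 3.0332, f(3.5) ≈ 3.1623.
T_5 = (Δt/2)·[f(t_0) + 2f(t_1) + ... + 2f(t_{4}) + f(t_5)].
Sum ≈ 5.6407.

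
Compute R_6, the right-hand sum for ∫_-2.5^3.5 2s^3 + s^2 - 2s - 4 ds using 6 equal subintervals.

104.5

Δs = (3.5 − (-2.5))/6 = 1.
Right endpoints: -1.5, -0.5, 0.5, 1.5, 2.5, 3.5.
f(-1.5) = -5.5, f(-0.5) = -3, f(0.5) = -4.5, f(1.5) = 2, f(2.5) = 28.5, f(3.5) = 87.
Sum = Δs · [f(-1.5) + f(-0.5) + f(0.5) + ...].
Sum = 104.5.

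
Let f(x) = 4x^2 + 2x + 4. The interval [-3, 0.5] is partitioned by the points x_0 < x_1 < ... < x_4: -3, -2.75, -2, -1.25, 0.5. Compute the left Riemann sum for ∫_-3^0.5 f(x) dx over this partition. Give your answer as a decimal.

55.625

Subinterval widths: 0.25, 0.75, 0.75, 1.75.
Left endpoints: -3, -2.75, -2, -1.25.
f(-3) = 34, f(-2.75) = 28.75, f(-2) = 16, f(-1.25) = 7.75.
Sum = Σ Δx_i · f(x_i).
Sum = 55.625.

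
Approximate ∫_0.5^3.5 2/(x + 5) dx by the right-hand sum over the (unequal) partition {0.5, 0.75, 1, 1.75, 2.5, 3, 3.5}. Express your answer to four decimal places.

Subinterval widths: 0.25, 0.25, 0.75, 0.75, 0.5, 0.5.
Right endpoints: 0.75, 1, 1.75, 2.5, 3, 3.5.
f(0.75) = 8/23, f(1) = 1/3, f(1.75) = 8/27, f(2.5) = 4/15, f(3) = 0.25, f(3.5) = 4/17.
Sum = Σ Δx_i · f(x_i).
Sum ≈ 0.8352.

0.8352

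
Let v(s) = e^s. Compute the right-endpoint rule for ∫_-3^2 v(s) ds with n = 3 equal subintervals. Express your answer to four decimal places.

Δs = (2 − (-3))/3 = 5/3.
Right endpoints: -4/3, 1/3, 2.
v(-4/3) ≈ 0.2636, v(1/3) ≈ 1.3956, v(2) ≈ 7.3891.
Sum = Δs · [v(-4/3) + v(1/3) + v(2)].
Sum ≈ 15.0804.

15.0804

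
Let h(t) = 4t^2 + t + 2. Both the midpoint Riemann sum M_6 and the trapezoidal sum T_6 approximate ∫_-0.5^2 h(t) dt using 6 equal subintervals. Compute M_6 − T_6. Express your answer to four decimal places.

M_6 ≈ 17.563657.
T_6 ≈ 17.997685.
M_6 − T_6 ≈ -0.4340.

-0.4340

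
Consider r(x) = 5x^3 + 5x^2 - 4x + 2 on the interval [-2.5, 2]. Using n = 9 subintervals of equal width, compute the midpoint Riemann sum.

23.9296875

Δx = (2 − (-2.5))/9 = 0.5.
Midpoints: -2.25, -1.75, -1.25, -0.75, -0.25, 0.25, 0.75, 1.25, 1.75.
r(-2.25) = -20.640625, r(-1.75) = -2.484375, r(-1.25) = 5.046875, r(-0.75) = 5.703125, r(-0.25) = 3.234375, r(0.25) = 1.390625, r(0.75) = 3.921875, r(1.25) = 14.578125, r(1.75) = 37.109375.
Sum = Δx · [r(-2.25) + r(-1.75) + r(-1.25) + ...].
Sum = 23.9296875.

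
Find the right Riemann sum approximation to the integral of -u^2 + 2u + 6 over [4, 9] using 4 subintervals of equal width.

-162.34375

Δu = (9 − 4)/4 = 1.25.
Right endpoints: 5.25, 6.5, 7.75, 9.
f(5.25) = -11.0625, f(6.5) = -23.25, f(7.75) = -38.5625, f(9) = -57.
Sum = Δu · [f(5.25) + f(6.5) + f(7.75) + f(9)].
Sum = -162.34375.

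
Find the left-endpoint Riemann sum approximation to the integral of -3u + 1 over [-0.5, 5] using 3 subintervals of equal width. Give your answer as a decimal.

-16.5

Δu = (5 − (-0.5))/3 = 11/6.
Left endpoints: -0.5, 4/3, 19/6.
f(-0.5) = 2.5, f(4/3) = -3, f(19/6) = -8.5.
Sum = Δu · [f(-0.5) + f(4/3) + f(19/6)].
Sum = -16.5.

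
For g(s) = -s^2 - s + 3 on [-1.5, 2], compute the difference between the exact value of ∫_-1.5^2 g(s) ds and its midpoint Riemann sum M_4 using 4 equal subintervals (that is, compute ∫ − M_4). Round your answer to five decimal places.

-0.22331

Exact integral: ∫_-1.5^2 g(s) ds ≈ 5.8333333.
M_4 ≈ 6.0566406.
Error ≈ 5.8333333 − 6.0566406 ≈ -0.22331.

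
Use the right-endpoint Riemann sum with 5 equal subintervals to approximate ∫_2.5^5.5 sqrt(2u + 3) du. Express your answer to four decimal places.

10.1900

Δu = (5.5 − 2.5)/5 = 0.6.
Right endpoints: 3.1, 3.7, 4.3, 4.9, 5.5.
f(3.1) ≈ 3.0332, f(3.7) ≈ 3.2249, f(4.3) ≈ 3.4059, f(4.9) ≈ 3.5777, f(5.5) ≈ 3.7417.
Sum = Δu · [f(3.1) + f(3.7) + f(4.3) + f(4.9) + f(5.5)].
Sum ≈ 10.1900.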